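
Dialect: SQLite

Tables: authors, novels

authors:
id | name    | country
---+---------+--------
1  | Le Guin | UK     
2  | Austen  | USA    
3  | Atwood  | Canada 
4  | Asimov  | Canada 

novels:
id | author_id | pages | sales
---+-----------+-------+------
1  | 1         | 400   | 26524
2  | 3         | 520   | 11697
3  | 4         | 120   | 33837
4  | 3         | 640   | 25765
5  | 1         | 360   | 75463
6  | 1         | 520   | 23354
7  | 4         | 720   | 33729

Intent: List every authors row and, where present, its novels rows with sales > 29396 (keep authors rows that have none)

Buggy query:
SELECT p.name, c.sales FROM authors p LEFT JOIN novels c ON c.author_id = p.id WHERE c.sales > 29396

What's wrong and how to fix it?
Bug: Filtering c.sales in WHERE discards the NULL rows produced by LEFT JOIN, turning it into an inner join

Fix: Put 'c.sales > 29396' in the JOIN's ON clause instead of WHERE

Corrected query:
SELECT p.name, c.sales FROM authors p LEFT JOIN novels c ON c.author_id = p.id AND c.sales > 29396

Result:
name    | sales
--------+------
Le Guin | 75463
Austen  | NULL 
Atwood  | NULL 
Asimov  | 33729
Asimov  | 33837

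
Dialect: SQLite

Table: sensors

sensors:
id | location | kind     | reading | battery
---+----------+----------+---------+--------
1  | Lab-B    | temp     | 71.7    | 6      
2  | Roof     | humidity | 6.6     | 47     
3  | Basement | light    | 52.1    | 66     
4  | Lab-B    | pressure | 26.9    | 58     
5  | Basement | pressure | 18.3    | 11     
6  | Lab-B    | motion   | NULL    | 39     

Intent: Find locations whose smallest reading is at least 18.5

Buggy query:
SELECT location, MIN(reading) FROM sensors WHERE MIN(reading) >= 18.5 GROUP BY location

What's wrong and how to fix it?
Bug: MIN() in WHERE is a misuse of aggregate

Fix: Replace WHERE with HAVING after the GROUP BY

Corrected query:
SELECT location, MIN(reading) FROM sensors GROUP BY location HAVING MIN(reading) >= 18.5

Result:
location | MIN(reading)
---------+-------------
Lab-B    | 26.9        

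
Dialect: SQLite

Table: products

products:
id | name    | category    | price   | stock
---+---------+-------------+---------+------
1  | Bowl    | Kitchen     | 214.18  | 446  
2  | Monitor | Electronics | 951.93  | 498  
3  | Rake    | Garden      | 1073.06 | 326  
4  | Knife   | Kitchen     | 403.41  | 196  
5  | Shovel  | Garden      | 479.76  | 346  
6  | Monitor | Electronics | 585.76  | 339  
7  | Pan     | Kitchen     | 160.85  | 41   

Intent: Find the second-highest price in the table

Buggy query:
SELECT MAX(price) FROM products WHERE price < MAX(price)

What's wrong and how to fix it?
Bug: The inner MAX is an aggregate inside WHERE, which is not allowed

Fix: Put the inner MAX in a scalar subquery

Corrected query:
SELECT MAX(price) FROM products WHERE price < (SELECT MAX(price) FROM products)

Result:
MAX(price)
----------
951.93    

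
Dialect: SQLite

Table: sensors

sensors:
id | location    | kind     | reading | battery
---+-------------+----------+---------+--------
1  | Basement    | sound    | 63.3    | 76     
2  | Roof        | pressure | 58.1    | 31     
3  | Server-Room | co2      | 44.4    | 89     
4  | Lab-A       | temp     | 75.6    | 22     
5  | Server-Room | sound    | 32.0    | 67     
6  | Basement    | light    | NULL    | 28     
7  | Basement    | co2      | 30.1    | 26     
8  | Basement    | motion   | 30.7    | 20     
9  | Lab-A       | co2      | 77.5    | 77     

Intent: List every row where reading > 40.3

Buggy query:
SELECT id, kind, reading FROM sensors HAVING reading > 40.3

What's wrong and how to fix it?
Bug: This is a non-aggregate query (no GROUP BY, no aggregates), so in SQLite the HAVING clause is invalid here; a row-level condition belongs in WHERE

Fix: Use WHERE for row-level filtering

Corrected query:
SELECT id, kind, reading FROM sensors WHERE reading > 40.3

Result:
id | kind     | reading
---+----------+--------
1  | sound    | 63.3   
2  | pressure | 58.1   
3  | co2      | 44.4   
4  | temp     | 75.6   
9  | co2      | 77.5   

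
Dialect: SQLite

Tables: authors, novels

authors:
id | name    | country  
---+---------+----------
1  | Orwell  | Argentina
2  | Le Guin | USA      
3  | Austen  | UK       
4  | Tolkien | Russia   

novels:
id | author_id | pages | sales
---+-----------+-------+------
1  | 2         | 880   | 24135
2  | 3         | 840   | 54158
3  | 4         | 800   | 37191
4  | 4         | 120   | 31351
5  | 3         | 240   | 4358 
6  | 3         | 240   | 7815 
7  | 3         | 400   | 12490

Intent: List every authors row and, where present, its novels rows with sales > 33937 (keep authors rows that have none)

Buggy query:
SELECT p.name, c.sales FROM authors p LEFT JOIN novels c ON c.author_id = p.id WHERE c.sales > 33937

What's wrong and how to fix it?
Bug: Filtering c.sales in WHERE discards the NULL rows produced by LEFT JOIN, turning it into an inner join

Fix: Move the right-table condition into the ON clause so unmatched parents are kept

Corrected query:
SELECT p.name, c.sales FROM authors p LEFT JOIN novels c ON c.author_id = p.id AND c.sales > 33937

Result:
name    | sales
--------+------
Orwell  | NULL 
Le Guin | NULL 
Austen  | 54158
Tolkien | 37191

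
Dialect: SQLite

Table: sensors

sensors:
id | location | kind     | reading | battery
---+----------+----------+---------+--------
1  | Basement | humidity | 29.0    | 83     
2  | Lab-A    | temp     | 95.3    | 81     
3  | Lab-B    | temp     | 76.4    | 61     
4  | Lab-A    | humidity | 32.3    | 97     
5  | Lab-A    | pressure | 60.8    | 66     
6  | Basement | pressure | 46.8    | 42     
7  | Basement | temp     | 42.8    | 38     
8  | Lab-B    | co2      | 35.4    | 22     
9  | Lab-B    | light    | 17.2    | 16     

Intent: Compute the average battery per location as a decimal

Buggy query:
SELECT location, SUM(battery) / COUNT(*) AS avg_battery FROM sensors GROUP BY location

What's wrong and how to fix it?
Bug: SUM(battery) and COUNT(*) are both integers; the division truncates the fractional part

Fix: Multiply by 1.0 (or CAST to REAL) to force floating-point division

Corrected query:
SELECT location, SUM(battery) * 1.0 / COUNT(*) AS avg_battery FROM sensors GROUP BY location

Result:
location | avg_battery
---------+------------
Basement | 54.333333  
Lab-A    | 81.333333  
Lab-B    | 33         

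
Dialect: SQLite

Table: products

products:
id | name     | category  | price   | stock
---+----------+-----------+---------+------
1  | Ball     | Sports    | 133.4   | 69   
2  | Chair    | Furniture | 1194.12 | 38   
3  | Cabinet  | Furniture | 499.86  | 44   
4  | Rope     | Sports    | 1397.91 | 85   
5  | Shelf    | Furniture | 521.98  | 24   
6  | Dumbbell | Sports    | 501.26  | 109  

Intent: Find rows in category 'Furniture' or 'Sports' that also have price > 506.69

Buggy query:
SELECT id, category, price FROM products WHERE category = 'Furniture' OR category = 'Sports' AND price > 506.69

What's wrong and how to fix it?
Bug: AND binds tighter than OR, so this parses as category = 'Furniture' OR (category = 'Sports' AND price > 506.69)

Fix: Group the OR with parentheses (or use IN), then AND the threshold

Corrected query:
SELECT id, category, price FROM products WHERE (category = 'Furniture' OR category = 'Sports') AND price > 506.69

Result:
id | category  | price  
---+-----------+--------
2  | Furniture | 1194.12
4  | Sports    | 1397.91
5  | Furniture | 521.98 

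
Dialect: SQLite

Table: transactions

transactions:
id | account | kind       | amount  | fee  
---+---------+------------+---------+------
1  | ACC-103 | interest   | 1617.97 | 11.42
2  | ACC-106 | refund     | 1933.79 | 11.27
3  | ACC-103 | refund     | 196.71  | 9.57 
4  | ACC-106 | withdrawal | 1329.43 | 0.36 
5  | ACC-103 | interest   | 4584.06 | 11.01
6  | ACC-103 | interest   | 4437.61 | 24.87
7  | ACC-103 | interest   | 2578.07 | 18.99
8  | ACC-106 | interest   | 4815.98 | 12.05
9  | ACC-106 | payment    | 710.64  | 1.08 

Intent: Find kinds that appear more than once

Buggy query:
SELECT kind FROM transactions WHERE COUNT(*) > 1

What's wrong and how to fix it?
Bug: COUNT(*) is an aggregate and cannot be used in WHERE

Fix: Group first, then use HAVING for the count condition

Corrected query:
SELECT kind FROM transactions GROUP BY kind HAVING COUNT(*) > 1

Result:
kind    
--------
interest
refund  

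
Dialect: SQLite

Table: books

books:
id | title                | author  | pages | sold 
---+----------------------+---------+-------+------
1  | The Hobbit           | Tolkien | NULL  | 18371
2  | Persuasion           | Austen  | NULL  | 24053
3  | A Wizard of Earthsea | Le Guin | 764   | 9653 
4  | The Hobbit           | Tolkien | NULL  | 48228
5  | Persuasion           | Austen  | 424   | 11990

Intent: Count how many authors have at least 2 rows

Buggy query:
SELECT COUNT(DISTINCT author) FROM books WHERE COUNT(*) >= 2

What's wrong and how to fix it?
Bug: WHERE filters individual rows, not groups, so a group-level COUNT is invalid there

Fix: Use a subquery that GROUPs and filters with HAVING, then count its rows

Corrected query:
SELECT COUNT(*) FROM (SELECT author FROM books GROUP BY author HAVING COUNT(*) >= 2)

Result:
COUNT(*)
--------
2       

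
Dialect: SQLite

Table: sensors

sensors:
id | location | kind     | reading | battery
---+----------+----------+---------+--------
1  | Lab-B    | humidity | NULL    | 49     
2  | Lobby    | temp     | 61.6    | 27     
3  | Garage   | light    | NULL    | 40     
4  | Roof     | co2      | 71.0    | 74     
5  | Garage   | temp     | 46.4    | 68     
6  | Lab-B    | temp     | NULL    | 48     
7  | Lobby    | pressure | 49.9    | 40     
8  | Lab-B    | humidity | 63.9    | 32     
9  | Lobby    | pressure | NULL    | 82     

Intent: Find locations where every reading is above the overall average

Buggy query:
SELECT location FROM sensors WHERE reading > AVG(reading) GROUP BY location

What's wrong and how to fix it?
Bug: WHERE evaluates per row before aggregation, so AVG() is unavailable

Fix: Use a subquery for AVG and a HAVING MIN(...) filter so the condition holds for every row in the group

Corrected query:
SELECT location FROM sensors GROUP BY location HAVING MIN(reading) > (SELECT AVG(reading) FROM sensors)

Result:
location
--------
Lab-B   
Roof    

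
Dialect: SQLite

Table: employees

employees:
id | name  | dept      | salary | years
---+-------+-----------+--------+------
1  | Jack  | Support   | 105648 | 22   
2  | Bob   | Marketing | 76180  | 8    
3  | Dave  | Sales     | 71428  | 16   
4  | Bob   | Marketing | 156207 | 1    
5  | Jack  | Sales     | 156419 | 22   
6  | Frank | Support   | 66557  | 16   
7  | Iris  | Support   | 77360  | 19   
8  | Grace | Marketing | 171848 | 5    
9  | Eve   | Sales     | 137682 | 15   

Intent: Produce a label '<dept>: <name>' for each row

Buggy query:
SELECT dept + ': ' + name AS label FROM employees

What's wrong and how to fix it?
Bug: '+' is numeric addition; on text columns SQLite converts them to 0 instead of concatenating

Fix: Replace + with || to concatenate text

Corrected query:
SELECT dept || ': ' || name AS label FROM employees

Result:
label           
----------------
Support: Jack   
Marketing: Bob  
Sales: Dave     
Marketing: Bob  
Sales: Jack     
Support: Frank  
Support: Iris   
Marketing: Grace
Sales: Eve      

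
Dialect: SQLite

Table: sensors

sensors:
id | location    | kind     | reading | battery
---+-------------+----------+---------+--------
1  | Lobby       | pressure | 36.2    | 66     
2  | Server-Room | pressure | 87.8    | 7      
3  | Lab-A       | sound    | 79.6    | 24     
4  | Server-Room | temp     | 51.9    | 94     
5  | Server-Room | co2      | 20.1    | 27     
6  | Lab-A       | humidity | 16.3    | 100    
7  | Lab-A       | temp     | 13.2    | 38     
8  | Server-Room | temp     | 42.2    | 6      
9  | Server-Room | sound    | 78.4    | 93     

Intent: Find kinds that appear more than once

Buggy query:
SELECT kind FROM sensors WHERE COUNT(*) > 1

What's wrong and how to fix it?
Bug: COUNT(*) is an aggregate and cannot be used in WHERE

Fix: GROUP BY kind, then filter groups with HAVING COUNT(*) > 1

Corrected query:
SELECT kind FROM sensors GROUP BY kind HAVING COUNT(*) > 1

Result:
kind    
--------
pressure
sound   
temp    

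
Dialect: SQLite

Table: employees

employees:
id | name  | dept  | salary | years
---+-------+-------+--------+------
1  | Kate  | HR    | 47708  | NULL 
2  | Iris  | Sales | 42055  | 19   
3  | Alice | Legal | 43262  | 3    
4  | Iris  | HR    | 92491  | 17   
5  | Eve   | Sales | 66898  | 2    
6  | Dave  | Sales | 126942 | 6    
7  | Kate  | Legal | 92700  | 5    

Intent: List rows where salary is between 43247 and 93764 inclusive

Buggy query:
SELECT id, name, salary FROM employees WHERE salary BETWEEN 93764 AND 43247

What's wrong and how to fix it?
Bug: The bounds are reversed; BETWEEN a AND b requires a <= b to match anything

Fix: Write BETWEEN 43247 AND 93764

Corrected query:
SELECT id, name, salary FROM employees WHERE salary BETWEEN 43247 AND 93764

Result:
id | name  | salary
---+-------+-------
1  | Kate  | 47708 
3  | Alice | 43262 
4  | Iris  | 92491 
5  | Eve   | 66898 
7  | Kate  | 92700 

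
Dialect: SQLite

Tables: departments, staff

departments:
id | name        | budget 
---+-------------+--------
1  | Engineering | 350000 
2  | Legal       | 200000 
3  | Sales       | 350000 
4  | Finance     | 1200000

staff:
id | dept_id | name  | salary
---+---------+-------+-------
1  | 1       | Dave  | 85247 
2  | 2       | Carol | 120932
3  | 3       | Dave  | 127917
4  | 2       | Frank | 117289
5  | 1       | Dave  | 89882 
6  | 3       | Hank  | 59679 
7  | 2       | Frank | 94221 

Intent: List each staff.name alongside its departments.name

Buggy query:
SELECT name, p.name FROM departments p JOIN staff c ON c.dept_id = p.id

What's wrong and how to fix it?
Bug: 'name' exists in both joined tables, so the database can't tell which one is meant

Fix: Qualify the column with its table alias (c.name)

Corrected query:
SELECT c.name, p.name FROM departments p JOIN staff c ON c.dept_id = p.id

Result:
name  | name       
------+------------
Dave  | Engineering
Carol | Legal      
Dave  | Sales      
Frank | Legal      
Dave  | Engineering
Hank  | Sales      
Frank | Legal      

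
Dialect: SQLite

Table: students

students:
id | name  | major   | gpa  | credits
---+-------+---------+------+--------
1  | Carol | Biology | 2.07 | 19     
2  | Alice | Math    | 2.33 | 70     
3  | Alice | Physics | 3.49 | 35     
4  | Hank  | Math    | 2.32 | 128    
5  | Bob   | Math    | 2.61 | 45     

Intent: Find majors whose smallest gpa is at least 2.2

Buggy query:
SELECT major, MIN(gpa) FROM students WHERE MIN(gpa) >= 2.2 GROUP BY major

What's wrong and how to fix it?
Bug: MIN() in WHERE is a misuse of aggregate

Fix: Replace WHERE with HAVING after the GROUP BY

Corrected query:
SELECT major, MIN(gpa) FROM students GROUP BY major HAVING MIN(gpa) >= 2.2

Result:
major   | MIN(gpa)
--------+---------
Math    | 2.32    
Physics | 3.49    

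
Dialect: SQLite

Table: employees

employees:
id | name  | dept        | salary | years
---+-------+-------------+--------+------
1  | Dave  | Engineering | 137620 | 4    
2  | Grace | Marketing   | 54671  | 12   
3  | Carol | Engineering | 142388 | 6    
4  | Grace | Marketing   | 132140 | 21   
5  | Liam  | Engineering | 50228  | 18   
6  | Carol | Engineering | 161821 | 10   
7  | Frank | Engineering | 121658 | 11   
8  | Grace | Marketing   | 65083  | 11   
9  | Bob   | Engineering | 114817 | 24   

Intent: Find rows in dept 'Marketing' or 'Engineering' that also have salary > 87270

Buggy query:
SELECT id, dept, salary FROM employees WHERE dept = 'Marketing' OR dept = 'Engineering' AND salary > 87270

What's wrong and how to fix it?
Bug: Without parentheses, AND is evaluated before OR, so the salary filter only applies to the 'Engineering' branch

Fix: Add parentheses around the OR so the AND applies to both alternatives

Corrected query:
SELECT id, dept, salary FROM employees WHERE (dept = 'Marketing' OR dept = 'Engineering') AND salary > 87270

Result:
id | dept        | salary
---+-------------+-------
1  | Engineering | 137620
3  | Engineering | 142388
4  | Marketing   | 132140
6  | Engineering | 161821
7  | Engineering | 121658
9  | Engineering | 114817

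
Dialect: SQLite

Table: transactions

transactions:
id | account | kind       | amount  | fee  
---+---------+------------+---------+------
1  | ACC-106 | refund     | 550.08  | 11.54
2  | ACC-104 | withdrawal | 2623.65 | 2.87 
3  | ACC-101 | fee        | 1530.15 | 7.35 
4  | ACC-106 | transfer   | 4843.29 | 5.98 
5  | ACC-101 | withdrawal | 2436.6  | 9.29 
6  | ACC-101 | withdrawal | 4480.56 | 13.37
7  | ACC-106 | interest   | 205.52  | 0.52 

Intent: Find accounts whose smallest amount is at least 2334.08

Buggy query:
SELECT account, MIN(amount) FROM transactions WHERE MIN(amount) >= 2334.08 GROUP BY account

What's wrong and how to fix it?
Bug: Aggregates like MIN are computed per group after WHERE runs

Fix: Use HAVING for the per-group MIN condition

Corrected query:
SELECT account, MIN(amount) FROM transactions GROUP BY account HAVING MIN(amount) >= 2334.08

Result:
account | MIN(amount)
--------+------------
ACC-104 | 2623.65    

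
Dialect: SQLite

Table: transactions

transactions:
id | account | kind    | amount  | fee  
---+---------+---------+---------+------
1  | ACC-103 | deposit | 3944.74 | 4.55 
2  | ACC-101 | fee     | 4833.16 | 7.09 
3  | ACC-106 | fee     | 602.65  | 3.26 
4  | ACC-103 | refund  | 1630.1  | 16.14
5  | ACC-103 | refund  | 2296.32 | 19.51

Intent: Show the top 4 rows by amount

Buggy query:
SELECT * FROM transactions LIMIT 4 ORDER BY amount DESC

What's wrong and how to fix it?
Bug: LIMIT must come after ORDER BY

Fix: Swap the clauses: ORDER BY first, then LIMIT

Corrected query:
SELECT * FROM transactions ORDER BY amount DESC LIMIT 4

Result:
id | account | kind    | amount  | fee  
---+---------+---------+---------+------
2  | ACC-101 | fee     | 4833.16 | 7.09 
1  | ACC-103 | deposit | 3944.74 | 4.55 
5  | ACC-103 | refund  | 2296.32 | 19.51
4  | ACC-103 | refund  | 1630.1  | 16.14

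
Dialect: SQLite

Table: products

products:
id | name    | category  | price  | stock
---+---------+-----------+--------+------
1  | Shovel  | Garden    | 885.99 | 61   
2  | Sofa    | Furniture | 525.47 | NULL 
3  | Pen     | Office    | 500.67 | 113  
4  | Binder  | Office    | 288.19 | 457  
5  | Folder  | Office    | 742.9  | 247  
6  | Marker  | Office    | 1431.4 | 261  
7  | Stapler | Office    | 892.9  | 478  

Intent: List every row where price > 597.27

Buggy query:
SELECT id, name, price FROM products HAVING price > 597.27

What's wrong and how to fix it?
Bug: This is a non-aggregate query (no GROUP BY, no aggregates), so in SQLite the HAVING clause is invalid here; a row-level condition belongs in WHERE

Fix: Use WHERE for row-level filtering

Corrected query:
SELECT id, name, price FROM products WHERE price > 597.27

Result:
id | name    | price 
---+---------+-------
1  | Shovel  | 885.99
5  | Folder  | 742.9 
6  | Marker  | 1431.4
7  | Stapler | 892.9 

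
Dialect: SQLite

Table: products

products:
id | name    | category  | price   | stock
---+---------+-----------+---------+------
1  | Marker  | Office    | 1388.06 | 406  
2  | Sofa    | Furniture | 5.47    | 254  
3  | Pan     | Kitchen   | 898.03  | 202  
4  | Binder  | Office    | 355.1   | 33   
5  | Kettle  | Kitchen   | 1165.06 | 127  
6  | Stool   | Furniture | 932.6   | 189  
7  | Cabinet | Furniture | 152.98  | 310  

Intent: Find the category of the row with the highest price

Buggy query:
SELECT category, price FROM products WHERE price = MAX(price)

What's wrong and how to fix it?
Bug: WHERE is evaluated per row; an aggregate over the whole table isn't defined there

Fix: Use a subquery: WHERE price = (SELECT MAX(price) FROM products)

Corrected query:
SELECT category, price FROM products WHERE price = (SELECT MAX(price) FROM products)

Result:
category | price  
---------+--------
Office   | 1388.06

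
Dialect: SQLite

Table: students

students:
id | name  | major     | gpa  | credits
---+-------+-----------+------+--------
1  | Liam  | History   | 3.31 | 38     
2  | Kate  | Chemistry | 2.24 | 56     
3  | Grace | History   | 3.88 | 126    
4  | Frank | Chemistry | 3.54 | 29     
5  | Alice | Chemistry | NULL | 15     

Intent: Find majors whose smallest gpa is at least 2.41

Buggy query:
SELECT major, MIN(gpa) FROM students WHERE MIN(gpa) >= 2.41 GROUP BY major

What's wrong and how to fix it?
Bug: MIN() in WHERE is a misuse of aggregate

Fix: Use HAVING for the per-group MIN condition

Corrected query:
SELECT major, MIN(gpa) FROM students GROUP BY major HAVING MIN(gpa) >= 2.41

Result:
major   | MIN(gpa)
--------+---------
History | 3.31    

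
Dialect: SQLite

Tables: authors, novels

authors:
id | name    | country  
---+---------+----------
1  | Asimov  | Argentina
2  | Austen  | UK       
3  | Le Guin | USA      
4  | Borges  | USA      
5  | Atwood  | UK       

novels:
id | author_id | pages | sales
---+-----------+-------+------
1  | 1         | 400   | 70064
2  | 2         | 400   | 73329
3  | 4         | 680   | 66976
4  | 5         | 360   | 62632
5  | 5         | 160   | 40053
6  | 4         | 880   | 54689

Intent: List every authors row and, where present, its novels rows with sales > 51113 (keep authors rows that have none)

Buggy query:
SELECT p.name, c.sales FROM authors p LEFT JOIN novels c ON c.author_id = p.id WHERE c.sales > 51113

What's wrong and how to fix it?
Bug: Filtering c.sales in WHERE discards the NULL rows produced by LEFT JOIN, turning it into an inner join

Fix: Move the right-table condition into the ON clause so unmatched parents are kept

Corrected query:
SELECT p.name, c.sales FROM authors p LEFT JOIN novels c ON c.author_id = p.id AND c.sales > 51113

Result:
name    | sales
--------+------
Asimov  | 70064
Austen  | 73329
Le Guin | NULL 
Borges  | 54689
Borges  | 66976
Atwood  | 62632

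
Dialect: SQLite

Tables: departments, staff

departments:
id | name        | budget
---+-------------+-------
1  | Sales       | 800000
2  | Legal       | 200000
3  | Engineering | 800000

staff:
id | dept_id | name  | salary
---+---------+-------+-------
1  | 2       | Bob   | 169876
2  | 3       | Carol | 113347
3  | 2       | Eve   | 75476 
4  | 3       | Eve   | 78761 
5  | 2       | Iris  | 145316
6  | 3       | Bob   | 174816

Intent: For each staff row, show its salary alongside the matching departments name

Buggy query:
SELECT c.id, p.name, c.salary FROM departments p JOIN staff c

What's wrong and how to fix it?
Bug: JOIN with no ON clause produces a cartesian product; every staff row pairs with every departments row

Fix: Add ON c.dept_id = p.id to the JOIN

Corrected query:
SELECT c.id, p.name, c.salary FROM departments p JOIN staff c ON c.dept_id = p.id

Result:
id | name        | salary
---+-------------+-------
1  | Legal       | 169876
2  | Engineering | 113347
3  | Legal       | 75476 
4  | Engineering | 78761 
5  | Legal       | 145316
6  | Engineering | 174816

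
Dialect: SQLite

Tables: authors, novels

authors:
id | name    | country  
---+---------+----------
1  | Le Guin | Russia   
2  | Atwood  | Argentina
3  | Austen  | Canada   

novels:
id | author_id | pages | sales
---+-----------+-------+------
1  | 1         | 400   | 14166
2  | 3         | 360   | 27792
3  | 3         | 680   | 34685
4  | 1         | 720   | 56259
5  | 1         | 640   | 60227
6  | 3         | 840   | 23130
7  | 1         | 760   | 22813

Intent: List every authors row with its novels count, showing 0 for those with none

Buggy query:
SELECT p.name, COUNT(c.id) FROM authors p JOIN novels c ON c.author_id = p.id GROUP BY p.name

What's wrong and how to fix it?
Bug: An inner join excludes parents with zero children

Fix: Switch to LEFT JOIN to retain unmatched parent rows

Corrected query:
SELECT p.name, COUNT(c.id) FROM authors p LEFT JOIN novels c ON c.author_id = p.id GROUP BY p.name

Result:
name    | COUNT(c.id)
--------+------------
Atwood  | 0          
Austen  | 3          
Le Guin | 4          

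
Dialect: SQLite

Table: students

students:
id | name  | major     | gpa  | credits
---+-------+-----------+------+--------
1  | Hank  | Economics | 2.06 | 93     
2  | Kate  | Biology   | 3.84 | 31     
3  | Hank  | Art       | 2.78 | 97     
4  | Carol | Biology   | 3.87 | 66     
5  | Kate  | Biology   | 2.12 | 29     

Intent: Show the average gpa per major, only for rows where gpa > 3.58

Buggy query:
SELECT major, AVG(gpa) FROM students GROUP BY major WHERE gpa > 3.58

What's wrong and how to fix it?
Bug: Row-level WHERE must come before GROUP BY in the clause order

Fix: Place WHERE between FROM and GROUP BY

Corrected query:
SELECT major, AVG(gpa) FROM students WHERE gpa > 3.58 GROUP BY major

Result:
major   | AVG(gpa)
--------+---------
Biology | 3.855   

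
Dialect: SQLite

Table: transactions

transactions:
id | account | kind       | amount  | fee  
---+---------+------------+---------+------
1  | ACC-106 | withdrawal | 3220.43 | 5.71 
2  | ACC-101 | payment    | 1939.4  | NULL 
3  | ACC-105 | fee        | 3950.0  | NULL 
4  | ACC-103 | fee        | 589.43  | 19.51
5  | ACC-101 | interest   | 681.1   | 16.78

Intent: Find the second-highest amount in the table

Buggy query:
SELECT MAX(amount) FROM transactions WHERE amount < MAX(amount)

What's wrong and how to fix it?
Bug: MAX(amount) on the right of the comparison is an aggregate-in-WHERE error

Fix: Put the inner MAX in a scalar subquery

Corrected query:
SELECT MAX(amount) FROM transactions WHERE amount < (SELECT MAX(amount) FROM transactions)

Result:
MAX(amount)
-----------
3220.43    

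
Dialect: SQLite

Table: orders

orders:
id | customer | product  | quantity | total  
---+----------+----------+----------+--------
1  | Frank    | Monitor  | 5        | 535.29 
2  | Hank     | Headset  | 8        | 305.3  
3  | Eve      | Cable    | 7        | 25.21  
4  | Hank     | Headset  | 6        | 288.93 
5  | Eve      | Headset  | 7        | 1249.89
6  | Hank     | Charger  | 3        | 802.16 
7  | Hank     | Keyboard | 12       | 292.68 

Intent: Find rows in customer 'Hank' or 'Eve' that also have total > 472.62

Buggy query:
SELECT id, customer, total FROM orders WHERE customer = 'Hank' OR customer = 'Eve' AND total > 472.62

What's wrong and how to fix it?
Bug: Without parentheses, AND is evaluated before OR, so the total filter only applies to the 'Eve' branch

Fix: Group the OR with parentheses (or use IN), then AND the threshold

Corrected query:
SELECT id, customer, total FROM orders WHERE (customer = 'Hank' OR customer = 'Eve') AND total > 472.62

Result:
id | customer | total  
---+----------+--------
5  | Eve      | 1249.89
6  | Hank     | 802.16 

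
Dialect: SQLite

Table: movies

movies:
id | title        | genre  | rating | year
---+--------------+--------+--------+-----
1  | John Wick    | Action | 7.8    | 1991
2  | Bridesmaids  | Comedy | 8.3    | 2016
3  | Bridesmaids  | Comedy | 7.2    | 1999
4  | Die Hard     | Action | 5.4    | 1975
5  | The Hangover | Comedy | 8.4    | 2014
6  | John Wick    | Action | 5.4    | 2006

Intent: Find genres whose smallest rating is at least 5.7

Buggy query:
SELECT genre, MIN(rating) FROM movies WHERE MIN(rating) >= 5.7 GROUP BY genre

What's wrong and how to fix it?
Bug: Aggregates like MIN are computed per group after WHERE runs

Fix: Use HAVING for the per-group MIN condition

Corrected query:
SELECT genre, MIN(rating) FROM movies GROUP BY genre HAVING MIN(rating) >= 5.7

Result:
genre  | MIN(rating)
-------+------------
Comedy | 7.2        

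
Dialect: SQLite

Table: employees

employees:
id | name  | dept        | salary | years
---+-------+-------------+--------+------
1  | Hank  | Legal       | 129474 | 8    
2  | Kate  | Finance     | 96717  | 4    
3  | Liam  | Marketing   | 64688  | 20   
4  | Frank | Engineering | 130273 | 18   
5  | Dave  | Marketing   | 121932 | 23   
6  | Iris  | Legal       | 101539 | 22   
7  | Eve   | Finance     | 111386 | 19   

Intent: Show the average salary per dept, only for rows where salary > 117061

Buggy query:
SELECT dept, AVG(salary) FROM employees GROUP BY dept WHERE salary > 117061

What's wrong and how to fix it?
Bug: WHERE cannot follow GROUP BY

Fix: Place WHERE between FROM and GROUP BY

Corrected query:
SELECT dept, AVG(salary) FROM employees WHERE salary > 117061 GROUP BY dept

Result:
dept        | AVG(salary)
------------+------------
Engineering | 130273     
Legal       | 129474     
Marketing   | 121932     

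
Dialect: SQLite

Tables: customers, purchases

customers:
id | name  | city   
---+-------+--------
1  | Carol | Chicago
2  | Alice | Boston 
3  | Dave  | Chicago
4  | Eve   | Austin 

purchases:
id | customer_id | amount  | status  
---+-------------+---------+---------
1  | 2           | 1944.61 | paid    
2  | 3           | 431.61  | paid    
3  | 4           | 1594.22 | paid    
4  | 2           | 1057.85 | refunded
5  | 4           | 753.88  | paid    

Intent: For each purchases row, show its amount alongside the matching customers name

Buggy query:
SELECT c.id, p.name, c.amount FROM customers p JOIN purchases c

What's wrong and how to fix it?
Bug: Missing join condition: each purchases row is matched to all customers rows instead of just its own

Fix: Specify the join condition linking the foreign key to the parent id

Corrected query:
SELECT c.id, p.name, c.amount FROM customers p JOIN purchases c ON c.customer_id = p.id

Result:
id | name  | amount 
---+-------+--------
1  | Alice | 1944.61
2  | Dave  | 431.61 
3  | Eve   | 1594.22
4  | Alice | 1057.85
5  | Eve   | 753.88 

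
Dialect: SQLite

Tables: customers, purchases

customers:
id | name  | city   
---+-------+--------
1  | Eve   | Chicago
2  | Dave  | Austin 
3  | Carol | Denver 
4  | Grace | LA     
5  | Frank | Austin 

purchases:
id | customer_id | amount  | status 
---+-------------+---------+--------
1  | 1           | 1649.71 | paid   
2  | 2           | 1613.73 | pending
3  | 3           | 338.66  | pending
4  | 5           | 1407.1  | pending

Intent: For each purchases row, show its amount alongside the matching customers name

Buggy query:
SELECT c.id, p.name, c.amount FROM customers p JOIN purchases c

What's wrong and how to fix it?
Bug: Missing join condition: each purchases row is matched to all customers rows instead of just its own

Fix: Add ON c.customer_id = p.id to the JOIN

Corrected query:
SELECT c.id, p.name, c.amount FROM customers p JOIN purchases c ON c.customer_id = p.id

Result:
id | name  | amount 
---+-------+--------
1  | Eve   | 1649.71
2  | Dave  | 1613.73
3  | Carol | 338.66 
4  | Frank | 1407.1 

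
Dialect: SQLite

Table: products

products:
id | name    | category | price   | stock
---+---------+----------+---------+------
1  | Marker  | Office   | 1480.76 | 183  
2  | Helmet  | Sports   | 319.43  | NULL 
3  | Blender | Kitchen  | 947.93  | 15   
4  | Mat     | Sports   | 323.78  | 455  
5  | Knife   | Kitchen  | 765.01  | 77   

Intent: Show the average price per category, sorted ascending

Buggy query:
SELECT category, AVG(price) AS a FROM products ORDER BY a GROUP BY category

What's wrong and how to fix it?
Bug: GROUP BY must precede ORDER BY

Fix: Reorder: SELECT … FROM … GROUP BY … ORDER BY …

Corrected query:
SELECT category, AVG(price) AS a FROM products GROUP BY category ORDER BY a

Result:
category | a      
---------+--------
Sports   | 321.605
Kitchen  | 856.47 
Office   | 1480.76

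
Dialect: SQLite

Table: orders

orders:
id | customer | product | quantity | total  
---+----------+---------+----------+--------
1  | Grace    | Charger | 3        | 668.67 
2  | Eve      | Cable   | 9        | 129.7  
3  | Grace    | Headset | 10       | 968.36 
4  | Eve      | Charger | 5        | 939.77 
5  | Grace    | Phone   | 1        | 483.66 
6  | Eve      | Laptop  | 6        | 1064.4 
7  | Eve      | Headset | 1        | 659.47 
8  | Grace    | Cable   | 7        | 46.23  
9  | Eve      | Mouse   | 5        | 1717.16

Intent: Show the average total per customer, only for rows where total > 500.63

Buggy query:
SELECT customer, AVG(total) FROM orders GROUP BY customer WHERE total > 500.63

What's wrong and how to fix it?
Bug: WHERE cannot follow GROUP BY

Fix: Move the WHERE clause before GROUP BY

Corrected query:
SELECT customer, AVG(total) FROM orders WHERE total > 500.63 GROUP BY customer

Result:
customer | AVG(total)
---------+-----------
Eve      | 1095.2    
Grace    | 818.515   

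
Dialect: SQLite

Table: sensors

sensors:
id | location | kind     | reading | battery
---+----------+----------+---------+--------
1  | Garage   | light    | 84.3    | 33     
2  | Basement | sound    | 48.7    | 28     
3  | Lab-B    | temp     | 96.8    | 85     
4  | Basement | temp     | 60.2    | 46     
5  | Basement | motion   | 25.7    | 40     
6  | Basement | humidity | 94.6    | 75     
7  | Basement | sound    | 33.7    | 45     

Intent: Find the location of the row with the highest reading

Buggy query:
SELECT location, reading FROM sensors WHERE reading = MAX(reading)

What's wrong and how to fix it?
Bug: MAX(reading) is an aggregate and cannot be used directly in WHERE

Fix: Use a subquery: WHERE reading = (SELECT MAX(reading) FROM sensors)

Corrected query:
SELECT location, reading FROM sensors WHERE reading = (SELECT MAX(reading) FROM sensors)

Result:
location | reading
---------+--------
Lab-B    | 96.8   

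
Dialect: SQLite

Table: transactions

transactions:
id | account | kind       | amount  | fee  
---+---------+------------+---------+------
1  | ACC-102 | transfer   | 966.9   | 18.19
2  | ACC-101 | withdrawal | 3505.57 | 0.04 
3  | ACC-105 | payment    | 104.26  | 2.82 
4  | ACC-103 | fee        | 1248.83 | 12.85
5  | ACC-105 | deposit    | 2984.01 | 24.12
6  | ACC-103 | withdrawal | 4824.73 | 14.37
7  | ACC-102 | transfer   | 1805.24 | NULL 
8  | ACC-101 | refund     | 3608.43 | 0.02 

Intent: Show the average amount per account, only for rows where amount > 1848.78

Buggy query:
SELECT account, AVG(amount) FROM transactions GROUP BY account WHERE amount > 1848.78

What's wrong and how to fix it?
Bug: Row-level WHERE must come before GROUP BY in the clause order

Fix: Move the WHERE clause before GROUP BY

Corrected query:
SELECT account, AVG(amount) FROM transactions WHERE amount > 1848.78 GROUP BY account

Result:
account | AVG(amount)
--------+------------
ACC-101 | 3557       
ACC-103 | 4824.73    
ACC-105 | 2984.01    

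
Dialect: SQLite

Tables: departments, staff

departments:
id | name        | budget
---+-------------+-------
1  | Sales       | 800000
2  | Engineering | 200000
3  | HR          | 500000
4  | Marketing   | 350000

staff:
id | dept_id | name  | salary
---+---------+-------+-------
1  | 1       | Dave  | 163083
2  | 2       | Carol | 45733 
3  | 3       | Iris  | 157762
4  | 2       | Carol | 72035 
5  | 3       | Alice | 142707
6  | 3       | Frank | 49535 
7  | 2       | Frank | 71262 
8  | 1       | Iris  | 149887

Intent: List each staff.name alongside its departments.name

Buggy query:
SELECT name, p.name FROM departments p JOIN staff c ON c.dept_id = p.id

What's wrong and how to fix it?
Bug: 'name' exists in both joined tables, so the database can't tell which one is meant

Fix: Prefix ambiguous columns with the table alias

Corrected query:
SELECT c.name, p.name FROM departments p JOIN staff c ON c.dept_id = p.id

Result:
name  | name       
------+------------
Dave  | Sales      
Carol | Engineering
Iris  | HR         
Carol | Engineering
Alice | HR         
Frank | HR         
Frank | Engineering
Iris  | Sales      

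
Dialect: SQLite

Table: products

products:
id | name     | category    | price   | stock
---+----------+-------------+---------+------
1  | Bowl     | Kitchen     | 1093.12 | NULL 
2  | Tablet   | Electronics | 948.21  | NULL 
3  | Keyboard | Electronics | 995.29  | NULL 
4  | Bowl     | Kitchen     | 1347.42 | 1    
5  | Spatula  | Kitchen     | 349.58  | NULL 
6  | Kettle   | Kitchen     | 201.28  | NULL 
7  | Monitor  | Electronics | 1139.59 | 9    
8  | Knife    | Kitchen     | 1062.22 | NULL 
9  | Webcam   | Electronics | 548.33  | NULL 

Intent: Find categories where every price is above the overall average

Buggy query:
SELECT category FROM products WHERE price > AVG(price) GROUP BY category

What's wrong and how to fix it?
Bug: AVG() is an aggregate; it can't sit directly in WHERE

Fix: Compute the overall average in a scalar subquery and compare each group's MIN against it in HAVING

Corrected query:
SELECT category FROM products GROUP BY category HAVING MIN(price) > (SELECT AVG(price) FROM products)

Result:
(no rows)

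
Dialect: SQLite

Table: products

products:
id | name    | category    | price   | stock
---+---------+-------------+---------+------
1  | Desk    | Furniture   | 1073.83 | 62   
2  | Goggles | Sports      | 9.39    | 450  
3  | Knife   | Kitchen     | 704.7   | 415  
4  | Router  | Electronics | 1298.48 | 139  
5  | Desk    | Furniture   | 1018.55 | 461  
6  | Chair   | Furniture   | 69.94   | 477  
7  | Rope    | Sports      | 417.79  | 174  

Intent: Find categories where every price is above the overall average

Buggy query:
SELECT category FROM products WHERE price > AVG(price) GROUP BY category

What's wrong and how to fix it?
Bug: AVG() is an aggregate; it can't sit directly in WHERE

Fix: Use a subquery for AVG and a HAVING MIN(...) filter so the condition holds for every row in the group

Corrected query:
SELECT category FROM products GROUP BY category HAVING MIN(price) > (SELECT AVG(price) FROM products)

Result:
category   
-----------
Electronics
Kitchen    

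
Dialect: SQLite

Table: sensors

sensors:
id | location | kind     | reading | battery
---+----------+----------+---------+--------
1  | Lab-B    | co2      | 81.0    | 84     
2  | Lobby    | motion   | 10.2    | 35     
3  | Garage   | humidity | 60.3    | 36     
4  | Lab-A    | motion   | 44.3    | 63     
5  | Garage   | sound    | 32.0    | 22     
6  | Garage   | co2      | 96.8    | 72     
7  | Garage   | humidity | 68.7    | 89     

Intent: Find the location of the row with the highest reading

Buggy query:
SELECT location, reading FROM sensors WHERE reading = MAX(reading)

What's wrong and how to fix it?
Bug: MAX(reading) is an aggregate and cannot be used directly in WHERE

Fix: Use a subquery: WHERE reading = (SELECT MAX(reading) FROM sensors)

Corrected query:
SELECT location, reading FROM sensors WHERE reading = (SELECT MAX(reading) FROM sensors)

Result:
location | reading
---------+--------
Garage   | 96.8   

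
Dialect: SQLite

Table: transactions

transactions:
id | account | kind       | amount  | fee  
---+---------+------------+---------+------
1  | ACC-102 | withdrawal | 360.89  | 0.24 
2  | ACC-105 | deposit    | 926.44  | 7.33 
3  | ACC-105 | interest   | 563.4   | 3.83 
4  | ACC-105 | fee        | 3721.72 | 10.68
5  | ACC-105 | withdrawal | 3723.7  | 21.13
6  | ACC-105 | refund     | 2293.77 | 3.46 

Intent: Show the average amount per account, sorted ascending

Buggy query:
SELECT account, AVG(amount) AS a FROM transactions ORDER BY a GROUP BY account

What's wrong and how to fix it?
Bug: ORDER BY appears before GROUP BY; SQL clause order requires GROUP BY first

Fix: Reorder: SELECT … FROM … GROUP BY … ORDER BY …

Corrected query:
SELECT account, AVG(amount) AS a FROM transactions GROUP BY account ORDER BY a

Result:
account | a       
--------+---------
ACC-102 | 360.89  
ACC-105 | 2245.806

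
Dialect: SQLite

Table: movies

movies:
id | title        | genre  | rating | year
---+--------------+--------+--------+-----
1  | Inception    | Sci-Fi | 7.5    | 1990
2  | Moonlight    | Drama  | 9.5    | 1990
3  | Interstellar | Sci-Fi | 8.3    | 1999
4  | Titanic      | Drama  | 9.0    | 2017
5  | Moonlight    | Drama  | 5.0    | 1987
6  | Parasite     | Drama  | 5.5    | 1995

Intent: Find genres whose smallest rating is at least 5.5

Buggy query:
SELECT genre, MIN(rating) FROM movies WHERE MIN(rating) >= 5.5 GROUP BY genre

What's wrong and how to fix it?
Bug: Aggregates like MIN are computed per group after WHERE runs

Fix: Use HAVING for the per-group MIN condition

Corrected query:
SELECT genre, MIN(rating) FROM movies GROUP BY genre HAVING MIN(rating) >= 5.5

Result:
genre  | MIN(rating)
-------+------------
Sci-Fi | 7.5        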